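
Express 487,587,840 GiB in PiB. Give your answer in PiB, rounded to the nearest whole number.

465 PiB

487,587,840 GiB = 487,587,840 × 2^30 bytes = 523,543,456,681,820,160 bytes
1 PiB = 1,125,899,906,842,624 bytes
523,543,456,681,820,160 / 1,125,899,906,842,624 = 465 PiB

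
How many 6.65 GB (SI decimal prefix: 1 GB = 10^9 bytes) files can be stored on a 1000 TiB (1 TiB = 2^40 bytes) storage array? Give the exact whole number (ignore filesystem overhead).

Capacity: 1000 TiB = 1,099,511,627,776,000 bytes
Per item: 6.65 GB = 6,650,000,000 bytes
⌊1,099,511,627,776,000 / 6,650,000,000⌋ = 165,340

165,340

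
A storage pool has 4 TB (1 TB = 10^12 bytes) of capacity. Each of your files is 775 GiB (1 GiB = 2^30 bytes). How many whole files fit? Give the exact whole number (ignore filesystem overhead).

Capacity: 4 TB = 4,000,000,000,000 bytes
Per item: 775 GiB = 832,149,913,600 bytes
⌊4,000,000,000,000 / 832,149,913,600⌋ = 4

4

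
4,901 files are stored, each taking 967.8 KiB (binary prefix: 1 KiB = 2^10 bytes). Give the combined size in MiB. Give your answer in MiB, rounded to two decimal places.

Total = 4,901 × 967.8 KiB = 4743187.8 KiB
= 4743187.8 × 1,024 bytes = 4,857,024,307.2 bytes
1 MiB = 1,048,576 bytes
4,857,024,307.2 / 1,048,576 = 4,632.02 MiB

4,632.02 MiB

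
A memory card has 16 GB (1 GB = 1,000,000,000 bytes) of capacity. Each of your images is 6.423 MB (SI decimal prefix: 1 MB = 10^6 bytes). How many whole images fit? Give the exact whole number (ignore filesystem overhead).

2,491

Capacity: 16 GB = 16,000,000,000 bytes
Per item: 6.423 MB = 6,423,000 bytes
⌊16,000,000,000 / 6,423,000⌋ = 2,491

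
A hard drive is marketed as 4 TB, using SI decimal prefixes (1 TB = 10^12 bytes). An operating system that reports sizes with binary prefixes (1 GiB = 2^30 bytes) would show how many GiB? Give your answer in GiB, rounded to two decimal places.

4 TB × 1,000,000,000,000 bytes/TB = 4,000,000,000,000 bytes
1 GiB = 2^30 bytes = 1,073,741,824 bytes
4,000,000,000,000 / 1,073,741,824 = 3,725.29 GiB

3,725.29 GiB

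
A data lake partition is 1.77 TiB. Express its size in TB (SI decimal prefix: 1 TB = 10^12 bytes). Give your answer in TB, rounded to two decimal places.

1.77 TiB = 1.77 × 2^40 bytes = 1,946,135,581,163.52 bytes
1 TB = 1,000,000,000,000 bytes
1,946,135,581,163.52 / 1,000,000,000,000 = 1.95 TB

1.95 TB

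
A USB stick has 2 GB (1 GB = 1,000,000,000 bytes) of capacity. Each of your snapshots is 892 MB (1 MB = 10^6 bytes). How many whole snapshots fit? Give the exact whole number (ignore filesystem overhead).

Capacity: 2 GB = 2,000,000,000 bytes
Per item: 892 MB = 892,000,000 bytes
⌊2,000,000,000 / 892,000,000⌋ = 2

2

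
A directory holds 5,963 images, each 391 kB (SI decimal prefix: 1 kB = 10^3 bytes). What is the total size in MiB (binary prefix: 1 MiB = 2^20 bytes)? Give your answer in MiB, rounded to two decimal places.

Total = 5,963 × 391 kB = 2,331,533 kB
= 2,331,533 × 1,000 bytes = 2,331,533,000 bytes
1 MiB = 1,048,576 bytes
2,331,533,000 / 1,048,576 = 2,223.52 MiB

2,223.52 MiB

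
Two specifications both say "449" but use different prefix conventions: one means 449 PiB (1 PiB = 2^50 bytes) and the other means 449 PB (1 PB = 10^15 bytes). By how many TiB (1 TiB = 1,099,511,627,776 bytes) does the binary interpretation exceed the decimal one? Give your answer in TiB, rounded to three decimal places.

51,412.879 TiB

449 PiB = 449 × 1,125,899,906,842,624 = 505,529,058,172,338,176 bytes
449 PB = 449 × 1,000,000,000,000,000 = 449,000,000,000,000,000 bytes
difference = 56,529,058,172,338,176 bytes
56,529,058,172,338,176 / 1,099,511,627,776 = 51,412.879 TiB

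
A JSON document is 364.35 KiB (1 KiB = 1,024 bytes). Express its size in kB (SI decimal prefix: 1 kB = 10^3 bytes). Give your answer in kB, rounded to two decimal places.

373.09 kB

364.35 KiB = 364.35 × 2^10 bytes = 373,094.4 bytes
1 kB = 1,000 bytes
373,094.4 / 1,000 = 373.09 kB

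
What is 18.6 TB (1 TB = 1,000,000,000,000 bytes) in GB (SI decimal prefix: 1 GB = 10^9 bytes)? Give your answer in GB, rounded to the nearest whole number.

18,600 GB

18.6 TB × 1,000,000,000,000 bytes/TB = 18,600,000,000,000 bytes
1 GB = 10^9 bytes = 1,000,000,000 bytes
18,600,000,000,000 / 1,000,000,000 = 18,600 GB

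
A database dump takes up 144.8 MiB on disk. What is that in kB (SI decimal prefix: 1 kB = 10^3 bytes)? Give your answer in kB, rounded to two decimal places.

144.8 MiB × 1,048,576 bytes/MiB = 151,833,804.8 bytes
1 kB = 1,000 bytes
151,833,804.8 / 1,000 = 151,833.80 kB

151,833.80 kB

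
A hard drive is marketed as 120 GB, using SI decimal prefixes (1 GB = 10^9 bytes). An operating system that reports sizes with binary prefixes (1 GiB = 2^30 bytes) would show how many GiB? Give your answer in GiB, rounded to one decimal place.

120 GB = 120 × 10^9 bytes = 120,000,000,000 bytes
1 GiB = 1,073,741,824 bytes
120,000,000,000 / 1,073,741,824 = 111.8 GiB

111.8 GiB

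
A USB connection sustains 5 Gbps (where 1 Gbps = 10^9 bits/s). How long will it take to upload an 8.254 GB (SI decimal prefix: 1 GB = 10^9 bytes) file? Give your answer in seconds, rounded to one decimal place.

13.2 seconds

8.254 GB = 8,254,000,000 bytes = 66,032,000,000 bits
5 Gbps = 5,000,000,000 bits/s
time = 66,032,000,000 / 5,000,000,000 = 13.2 s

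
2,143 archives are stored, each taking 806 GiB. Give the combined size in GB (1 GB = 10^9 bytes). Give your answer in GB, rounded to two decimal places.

Total = 2,143 × 806 GiB = 1,727,258 GiB
= 1,727,258 × 1,073,741,824 bytes = 1,854,629,155,438,592 bytes
1 GB = 1,000,000,000 bytes
1,854,629,155,438,592 / 1,000,000,000 = 1,854,629.16 GB

1,854,629.16 GB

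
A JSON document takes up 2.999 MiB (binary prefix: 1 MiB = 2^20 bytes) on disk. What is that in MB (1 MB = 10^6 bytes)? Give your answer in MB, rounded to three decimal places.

3.145 MB

2.999 MiB × 1,048,576 bytes/MiB = 3,144,679.424 bytes
1 MB = 10^6 bytes = 1,000,000 bytes
3,144,679.424 / 1,000,000 = 3.145 MB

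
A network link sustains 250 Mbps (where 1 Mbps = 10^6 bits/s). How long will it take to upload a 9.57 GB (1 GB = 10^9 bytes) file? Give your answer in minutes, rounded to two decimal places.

9.57 GB = 9,570,000,000 bytes = 76,560,000,000 bits
250 Mbps = 250,000,000 bits/s
time = 76,560,000,000 / 250,000,000 = 306.240 s
306.240 s / 60 = 5.10 minutes

5.10 minutes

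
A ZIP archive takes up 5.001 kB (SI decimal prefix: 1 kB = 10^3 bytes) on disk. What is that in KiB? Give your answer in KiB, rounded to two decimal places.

4.88 KiB

5.001 kB × 1,000 bytes/kB = 5,001 bytes
1 KiB = 2^10 bytes = 1,024 bytes
5,001 / 1,024 = 4.88 KiB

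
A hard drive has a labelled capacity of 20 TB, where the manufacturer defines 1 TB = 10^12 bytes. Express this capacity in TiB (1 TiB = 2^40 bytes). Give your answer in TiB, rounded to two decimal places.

20 TB = 20 × 10^12 bytes = 20,000,000,000,000 bytes
1 TiB = 2^40 bytes = 1,099,511,627,776 bytes
20,000,000,000,000 / 1,099,511,627,776 = 18.19 TiB

18.19 TiB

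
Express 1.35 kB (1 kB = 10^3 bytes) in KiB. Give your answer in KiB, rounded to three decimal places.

1.318 KiB

1.35 kB = 1.35 × 10^3 bytes = 1,350 bytes
1 KiB = 1,024 bytes
1,350 / 1,024 = 1.318 KiB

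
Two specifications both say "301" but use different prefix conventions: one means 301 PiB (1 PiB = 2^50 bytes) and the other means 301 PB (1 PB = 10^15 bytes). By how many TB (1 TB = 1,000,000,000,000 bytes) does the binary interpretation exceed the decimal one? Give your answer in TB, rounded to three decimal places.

37,895.872 TB

301 PiB = 301 × 1,125,899,906,842,624 = 338,895,871,959,629,824 bytes
301 PB = 301 × 1,000,000,000,000,000 = 301,000,000,000,000,000 bytes
difference = 37,895,871,959,629,824 bytes
37,895,871,959,629,824 / 1,000,000,000,000 = 37,895.872 TB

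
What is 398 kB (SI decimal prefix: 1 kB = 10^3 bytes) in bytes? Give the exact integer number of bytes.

398,000 bytes

398 × 1,000 = 398,000 bytes  (1 kB = 10^3 bytes)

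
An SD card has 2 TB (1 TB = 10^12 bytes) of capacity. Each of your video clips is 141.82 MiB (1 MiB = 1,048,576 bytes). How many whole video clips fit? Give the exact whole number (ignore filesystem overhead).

Capacity: 2 TB = 2,000,000,000,000 bytes
Per item: 141.82 MiB = 148,709,048.32 bytes
⌊2,000,000,000,000 / 148,709,048.32⌋ = 13,449

13,449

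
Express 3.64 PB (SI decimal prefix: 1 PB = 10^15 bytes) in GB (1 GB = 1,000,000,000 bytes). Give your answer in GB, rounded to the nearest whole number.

3,640,000 GB

3.64 PB × 1,000,000,000,000,000 bytes/PB = 3,640,000,000,000,000 bytes
1 GB = 10^9 bytes = 1,000,000,000 bytes
3,640,000,000,000,000 / 1,000,000,000 = 3,640,000 GB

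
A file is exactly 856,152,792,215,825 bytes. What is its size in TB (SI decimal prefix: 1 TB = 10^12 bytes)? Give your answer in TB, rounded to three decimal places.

856,152,792,215,825 bytes given.
1 TB = 10^12 bytes = 1,000,000,000,000 bytes
856,152,792,215,825 / 1,000,000,000,000 = 856.153 TB

856.153 TB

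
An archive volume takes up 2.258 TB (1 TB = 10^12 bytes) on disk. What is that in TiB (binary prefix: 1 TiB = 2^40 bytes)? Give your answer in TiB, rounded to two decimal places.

2.05 TiB

2.258 TB = 2.258 × 10^12 bytes = 2,258,000,000,000 bytes
1 TiB = 1,099,511,627,776 bytes
2,258,000,000,000 / 1,099,511,627,776 = 2.05 TiB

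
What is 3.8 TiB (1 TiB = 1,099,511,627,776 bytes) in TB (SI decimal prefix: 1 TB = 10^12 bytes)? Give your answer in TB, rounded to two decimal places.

3.8 TiB = 3.8 × 2^40 bytes = 4,178,144,185,548.8 bytes
1 TB = 1,000,000,000,000 bytes
4,178,144,185,548.8 / 1,000,000,000,000 = 4.18 TB

4.18 TB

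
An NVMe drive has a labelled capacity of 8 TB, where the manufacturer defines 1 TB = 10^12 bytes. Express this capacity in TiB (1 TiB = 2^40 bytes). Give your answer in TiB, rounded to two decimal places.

8 TB = 8 × 10^12 bytes = 8,000,000,000,000 bytes
1 TiB = 1,099,511,627,776 bytes
8,000,000,000,000 / 1,099,511,627,776 = 7.28 TiB

7.28 TiB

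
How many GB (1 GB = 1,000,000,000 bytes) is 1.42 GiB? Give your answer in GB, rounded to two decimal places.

1.52 GB

1.42 GiB = 1.42 × 2^30 bytes = 1,524,713,390.08 bytes
1 GB = 10^9 bytes = 1,000,000,000 bytes
1,524,713,390.08 / 1,000,000,000 = 1.52 GB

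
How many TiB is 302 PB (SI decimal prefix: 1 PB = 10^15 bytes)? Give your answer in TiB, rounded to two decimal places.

302 PB × 1,000,000,000,000,000 bytes/PB = 302,000,000,000,000,000 bytes
1 TiB = 1,099,511,627,776 bytes
302,000,000,000,000,000 / 1,099,511,627,776 = 274,667.40 TiB

274,667.40 TiB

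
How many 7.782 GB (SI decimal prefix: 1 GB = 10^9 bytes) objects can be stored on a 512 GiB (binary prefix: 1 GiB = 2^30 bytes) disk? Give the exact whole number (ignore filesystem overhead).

70

Capacity: 512 GiB = 549,755,813,888 bytes
Per item: 7.782 GB = 7,782,000,000 bytes
⌊549,755,813,888 / 7,782,000,000⌋ = 70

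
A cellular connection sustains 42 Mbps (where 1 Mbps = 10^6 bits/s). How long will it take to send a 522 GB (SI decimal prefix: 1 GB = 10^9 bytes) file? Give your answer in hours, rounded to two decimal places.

522 GB = 522,000,000,000 bytes = 4,176,000,000,000 bits
42 Mbps = 42,000,000 bits/s
time = 4,176,000,000,000 / 42,000,000 = 99,428.5714 s
99,428.5714 s / 3600 = 27.62 hours

27.62 hours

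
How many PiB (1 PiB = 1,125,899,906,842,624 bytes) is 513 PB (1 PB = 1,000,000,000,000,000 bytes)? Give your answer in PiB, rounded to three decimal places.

455.636 PiB

513 PB × 1,000,000,000,000,000 bytes/PB = 513,000,000,000,000,000 bytes
1 PiB = 1,125,899,906,842,624 bytes
513,000,000,000,000,000 / 1,125,899,906,842,624 = 455.636 PiB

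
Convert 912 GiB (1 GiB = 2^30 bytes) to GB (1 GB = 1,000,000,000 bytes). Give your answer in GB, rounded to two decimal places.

912 GiB = 912 × 2^30 bytes = 979,252,543,488 bytes
1 GB = 10^9 bytes = 1,000,000,000 bytes
979,252,543,488 / 1,000,000,000 = 979.25 GB

979.25 GB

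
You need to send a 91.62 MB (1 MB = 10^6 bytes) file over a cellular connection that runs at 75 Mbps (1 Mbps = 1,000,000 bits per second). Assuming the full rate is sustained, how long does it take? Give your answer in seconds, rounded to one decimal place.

9.8 seconds

91.62 MB = 91,620,000 bytes = 732,960,000 bits
75 Mbps = 75,000,000 bits/s
time = 732,960,000 / 75,000,000 = 9.8 s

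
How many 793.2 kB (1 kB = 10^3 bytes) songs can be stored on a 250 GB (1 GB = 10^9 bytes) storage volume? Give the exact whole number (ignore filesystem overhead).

Capacity: 250 GB = 250,000,000,000 bytes
Per item: 793.2 kB = 793,200 bytes
⌊250,000,000,000 / 793,200⌋ = 315,179

315,179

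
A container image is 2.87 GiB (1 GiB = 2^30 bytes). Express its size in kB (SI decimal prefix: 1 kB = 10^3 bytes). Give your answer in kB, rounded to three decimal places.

3,081,639.035 kB

2.87 GiB = 2.87 × 2^30 bytes = 3,081,639,034.88 bytes
1 kB = 1,000 bytes
3,081,639,034.88 / 1,000 = 3,081,639.035 kB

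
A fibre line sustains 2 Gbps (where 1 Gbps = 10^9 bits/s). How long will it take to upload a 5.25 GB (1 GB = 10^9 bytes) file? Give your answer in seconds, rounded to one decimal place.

5.25 GB = 5,250,000,000 bytes = 42,000,000,000 bits
2 Gbps = 2,000,000,000 bits/s
time = 42,000,000,000 / 2,000,000,000 = 21.0 s

21.0 seconds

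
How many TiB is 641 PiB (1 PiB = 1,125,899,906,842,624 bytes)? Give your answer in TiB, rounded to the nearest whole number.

641 PiB = 641 × 2^50 bytes = 721,701,840,286,121,984 bytes
1 TiB = 1,099,511,627,776 bytes
721,701,840,286,121,984 / 1,099,511,627,776 = 656,384 TiB

656,384 TiB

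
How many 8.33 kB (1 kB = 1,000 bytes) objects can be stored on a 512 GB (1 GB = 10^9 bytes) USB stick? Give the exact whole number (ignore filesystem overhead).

Capacity: 512 GB = 512,000,000,000 bytes
Per item: 8.33 kB = 8,330 bytes
⌊512,000,000,000 / 8,330⌋ = 61,464,585

61,464,585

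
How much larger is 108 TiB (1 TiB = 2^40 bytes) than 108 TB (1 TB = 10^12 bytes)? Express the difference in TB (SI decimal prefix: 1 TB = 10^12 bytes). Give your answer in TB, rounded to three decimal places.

10.747 TB

108 TiB = 108 × 1,099,511,627,776 = 118,747,255,799,808 bytes
108 TB = 108 × 1,000,000,000,000 = 108,000,000,000,000 bytes
difference = 10,747,255,799,808 bytes
10,747,255,799,808 / 1,000,000,000,000 = 10.747 TB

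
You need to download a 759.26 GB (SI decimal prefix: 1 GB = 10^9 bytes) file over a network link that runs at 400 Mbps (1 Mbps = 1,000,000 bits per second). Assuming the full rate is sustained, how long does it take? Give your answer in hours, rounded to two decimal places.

4.22 hours

759.26 GB = 759,260,000,000 bytes = 6,074,080,000,000 bits
400 Mbps = 400,000,000 bits/s
time = 6,074,080,000,000 / 400,000,000 = 15,185.2000 s
15,185.2000 s / 3600 = 4.22 hours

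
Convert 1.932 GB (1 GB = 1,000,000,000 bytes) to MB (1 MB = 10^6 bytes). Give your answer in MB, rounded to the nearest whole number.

1,932 MB

1.932 GB = 1.932 × 10^9 bytes = 1,932,000,000 bytes
1 MB = 1,000,000 bytes
1,932,000,000 / 1,000,000 = 1,932 MB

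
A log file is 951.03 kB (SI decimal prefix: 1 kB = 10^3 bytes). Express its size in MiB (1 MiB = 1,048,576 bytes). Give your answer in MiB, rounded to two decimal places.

0.91 MiB

951.03 kB = 951.03 × 10^3 bytes = 951,030 bytes
1 MiB = 1,048,576 bytes
951,030 / 1,048,576 = 0.91 MiB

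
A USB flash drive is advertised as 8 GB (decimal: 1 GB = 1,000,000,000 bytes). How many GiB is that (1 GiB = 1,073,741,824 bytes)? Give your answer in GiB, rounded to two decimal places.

7.45 GiB

8 GB = 8 × 10^9 bytes = 8,000,000,000 bytes
1 GiB = 1,073,741,824 bytes
8,000,000,000 / 1,073,741,824 = 7.45 GiB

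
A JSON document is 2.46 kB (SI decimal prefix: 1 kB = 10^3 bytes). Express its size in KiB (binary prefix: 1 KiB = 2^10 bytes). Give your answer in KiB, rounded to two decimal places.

2.40 KiB

2.46 kB × 1,000 bytes/kB = 2,460 bytes
1 KiB = 1,024 bytes
2,460 / 1,024 = 2.40 KiB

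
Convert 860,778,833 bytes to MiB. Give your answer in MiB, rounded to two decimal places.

820.90 MiB

860,778,833 bytes given.
1 MiB = 1,048,576 bytes
860,778,833 / 1,048,576 = 820.90 MiB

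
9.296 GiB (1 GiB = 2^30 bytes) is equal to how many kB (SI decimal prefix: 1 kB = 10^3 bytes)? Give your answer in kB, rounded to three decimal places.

9,981,503.996 kB

9.296 GiB = 9.296 × 2^30 bytes = 9,981,503,995.904 bytes
1 kB = 1,000 bytes
9,981,503,995.904 / 1,000 = 9,981,503.996 kB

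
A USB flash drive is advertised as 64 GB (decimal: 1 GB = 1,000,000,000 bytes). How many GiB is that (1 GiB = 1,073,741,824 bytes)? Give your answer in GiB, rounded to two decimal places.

59.60 GiB

64 GB × 1,000,000,000 bytes/GB = 64,000,000,000 bytes
1 GiB = 2^30 bytes = 1,073,741,824 bytes
64,000,000,000 / 1,073,741,824 = 59.60 GiB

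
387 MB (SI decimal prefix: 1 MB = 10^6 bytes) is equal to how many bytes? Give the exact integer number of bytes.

387,000,000 bytes

387 × 1,000,000 = 387,000,000 bytes  (1 MB = 10^6 bytes)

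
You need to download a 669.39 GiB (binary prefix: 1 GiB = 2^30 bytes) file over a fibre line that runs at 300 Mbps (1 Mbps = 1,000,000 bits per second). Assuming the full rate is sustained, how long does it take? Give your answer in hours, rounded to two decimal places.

669.39 GiB = 718,752,039,567.36 bytes = 5,750,016,316,538.88 bits
300 Mbps = 300,000,000 bits/s
time = 5,750,016,316,538.88 / 300,000,000 = 19,166.7211 s
19,166.7211 s / 3600 = 5.32 hours

5.32 hours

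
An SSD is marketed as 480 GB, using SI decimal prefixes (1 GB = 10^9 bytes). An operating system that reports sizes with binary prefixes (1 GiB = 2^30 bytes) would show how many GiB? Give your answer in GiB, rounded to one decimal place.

480 GB = 480 × 10^9 bytes = 480,000,000,000 bytes
1 GiB = 2^30 bytes = 1,073,741,824 bytes
480,000,000,000 / 1,073,741,824 = 447.0 GiB

447.0 GiB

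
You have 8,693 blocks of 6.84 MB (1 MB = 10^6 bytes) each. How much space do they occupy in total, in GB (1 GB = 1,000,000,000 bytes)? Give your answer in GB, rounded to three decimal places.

Total = 8,693 × 6.84 MB = 59460.12 MB
= 59460.12 × 1,000,000 bytes = 59,460,120,000 bytes
1 GB = 1,000,000,000 bytes
59,460,120,000 / 1,000,000,000 = 59.460 GB

59.460 GB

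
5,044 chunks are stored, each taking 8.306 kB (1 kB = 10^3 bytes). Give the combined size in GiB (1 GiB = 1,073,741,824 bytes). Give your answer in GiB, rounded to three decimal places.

0.039 GiB

Total = 5,044 × 8.306 kB = 41895.464 kB
= 41895.464 × 1,000 bytes = 41,895,464 bytes
1 GiB = 1,073,741,824 bytes
41,895,464 / 1,073,741,824 = 0.039 GiB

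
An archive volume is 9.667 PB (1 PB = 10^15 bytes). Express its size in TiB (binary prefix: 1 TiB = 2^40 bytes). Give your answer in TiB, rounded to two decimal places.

9.667 PB = 9.667 × 10^15 bytes = 9,667,000,000,000,000 bytes
1 TiB = 2^40 bytes = 1,099,511,627,776 bytes
9,667,000,000,000,000 / 1,099,511,627,776 = 8,792.09 TiB

8,792.09 TiB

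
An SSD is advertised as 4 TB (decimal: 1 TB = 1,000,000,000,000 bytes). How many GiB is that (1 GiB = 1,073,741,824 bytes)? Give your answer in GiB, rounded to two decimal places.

3,725.29 GiB

4 TB = 4 × 10^12 bytes = 4,000,000,000,000 bytes
1 GiB = 1,073,741,824 bytes
4,000,000,000,000 / 1,073,741,824 = 3,725.29 GiB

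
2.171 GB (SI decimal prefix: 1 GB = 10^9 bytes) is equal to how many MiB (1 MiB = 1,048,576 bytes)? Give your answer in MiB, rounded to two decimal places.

2.171 GB × 1,000,000,000 bytes/GB = 2,171,000,000 bytes
1 MiB = 2^20 bytes = 1,048,576 bytes
2,171,000,000 / 1,048,576 = 2,070.43 MiB

2,070.43 MiB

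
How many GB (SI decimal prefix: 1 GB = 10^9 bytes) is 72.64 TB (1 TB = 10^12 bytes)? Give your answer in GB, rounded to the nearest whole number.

72,640 GB

72.64 TB = 72.64 × 10^12 bytes = 72,640,000,000,000 bytes
1 GB = 10^9 bytes = 1,000,000,000 bytes
72,640,000,000,000 / 1,000,000,000 = 72,640 GB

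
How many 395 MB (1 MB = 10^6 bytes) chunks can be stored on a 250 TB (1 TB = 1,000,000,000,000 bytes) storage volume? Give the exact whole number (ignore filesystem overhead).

Capacity: 250 TB = 250,000,000,000,000 bytes
Per item: 395 MB = 395,000,000 bytes
⌊250,000,000,000,000 / 395,000,000⌋ = 632,911

632,911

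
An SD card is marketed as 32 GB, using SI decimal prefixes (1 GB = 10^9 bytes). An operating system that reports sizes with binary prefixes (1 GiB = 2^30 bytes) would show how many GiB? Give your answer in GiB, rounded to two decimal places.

29.80 GiB

32 GB = 32 × 10^9 bytes = 32,000,000,000 bytes
1 GiB = 2^30 bytes = 1,073,741,824 bytes
32,000,000,000 / 1,073,741,824 = 29.80 GiB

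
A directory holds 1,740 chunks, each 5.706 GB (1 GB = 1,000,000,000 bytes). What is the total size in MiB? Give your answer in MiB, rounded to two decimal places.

9,468,498.23 MiB

Total = 1,740 × 5.706 GB = 9928.44 GB
= 9928.44 × 1,000,000,000 bytes = 9,928,440,000,000 bytes
1 MiB = 1,048,576 bytes
9,928,440,000,000 / 1,048,576 = 9,468,498.23 MiB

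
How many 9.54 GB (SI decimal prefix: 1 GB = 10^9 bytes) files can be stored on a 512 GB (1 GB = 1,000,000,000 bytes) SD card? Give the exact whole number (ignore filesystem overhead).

Capacity: 512 GB = 512,000,000,000 bytes
Per item: 9.54 GB = 9,540,000,000 bytes
⌊512,000,000,000 / 9,540,000,000⌋ = 53

53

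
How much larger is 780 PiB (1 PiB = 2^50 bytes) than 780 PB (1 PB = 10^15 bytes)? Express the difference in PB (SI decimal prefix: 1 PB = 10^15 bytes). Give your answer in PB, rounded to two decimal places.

98.20 PB

780 PiB = 780 × 1,125,899,906,842,624 = 878,201,927,337,246,720 bytes
780 PB = 780 × 1,000,000,000,000,000 = 780,000,000,000,000,000 bytes
difference = 98,201,927,337,246,720 bytes
98,201,927,337,246,720 / 1,000,000,000,000,000 = 98.20 PB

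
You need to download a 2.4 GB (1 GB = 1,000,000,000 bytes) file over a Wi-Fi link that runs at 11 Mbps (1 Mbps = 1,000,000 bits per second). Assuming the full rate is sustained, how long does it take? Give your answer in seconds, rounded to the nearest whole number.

1,745 seconds

2.4 GB = 2,400,000,000 bytes = 19,200,000,000 bits
11 Mbps = 11,000,000 bits/s
time = 19,200,000,000 / 11,000,000 = 1,745 s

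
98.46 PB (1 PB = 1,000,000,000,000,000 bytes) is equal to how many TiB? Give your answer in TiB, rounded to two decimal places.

89,548.85 TiB

98.46 PB = 98.46 × 10^15 bytes = 98,460,000,000,000,000 bytes
1 TiB = 2^40 bytes = 1,099,511,627,776 bytes
98,460,000,000,000,000 / 1,099,511,627,776 = 89,548.85 TiB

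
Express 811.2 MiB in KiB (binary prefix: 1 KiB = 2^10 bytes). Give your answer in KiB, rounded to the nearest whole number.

830,669 KiB

811.2 MiB = 811.2 × 2^20 bytes = 850,604,851.2 bytes
1 KiB = 2^10 bytes = 1,024 bytes
850,604,851.2 / 1,024 = 830,669 KiB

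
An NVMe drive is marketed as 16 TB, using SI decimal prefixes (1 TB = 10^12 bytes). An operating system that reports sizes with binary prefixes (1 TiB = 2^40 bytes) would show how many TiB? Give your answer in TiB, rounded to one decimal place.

16 TB = 16 × 10^12 bytes = 16,000,000,000,000 bytes
1 TiB = 1,099,511,627,776 bytes
16,000,000,000,000 / 1,099,511,627,776 = 14.6 TiB

14.6 TiB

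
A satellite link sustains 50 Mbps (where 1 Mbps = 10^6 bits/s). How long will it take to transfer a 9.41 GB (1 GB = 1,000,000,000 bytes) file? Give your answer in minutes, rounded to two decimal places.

25.09 minutes

9.41 GB = 9,410,000,000 bytes = 75,280,000,000 bits
50 Mbps = 50,000,000 bits/s
time = 75,280,000,000 / 50,000,000 = 1,505.600 s
1,505.600 s / 60 = 25.09 minutes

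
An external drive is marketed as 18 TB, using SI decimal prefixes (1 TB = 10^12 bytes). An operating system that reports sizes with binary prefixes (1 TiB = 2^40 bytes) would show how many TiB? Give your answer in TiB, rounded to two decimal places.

18 TB = 18 × 10^12 bytes = 18,000,000,000,000 bytes
1 TiB = 2^40 bytes = 1,099,511,627,776 bytes
18,000,000,000,000 / 1,099,511,627,776 = 16.37 TiB

16.37 TiB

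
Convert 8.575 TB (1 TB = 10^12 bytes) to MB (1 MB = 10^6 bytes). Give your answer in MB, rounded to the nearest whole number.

8,575,000 MB

8.575 TB = 8.575 × 10^12 bytes = 8,575,000,000,000 bytes
1 MB = 10^6 bytes = 1,000,000 bytes
8,575,000,000,000 / 1,000,000 = 8,575,000 MB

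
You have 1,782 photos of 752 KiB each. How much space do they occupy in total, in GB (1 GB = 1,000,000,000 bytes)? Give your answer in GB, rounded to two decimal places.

Total = 1,782 × 752 KiB = 1,340,064 KiB
= 1,340,064 × 1,024 bytes = 1,372,225,536 bytes
1 GB = 1,000,000,000 bytes
1,372,225,536 / 1,000,000,000 = 1.37 GB

1.37 GB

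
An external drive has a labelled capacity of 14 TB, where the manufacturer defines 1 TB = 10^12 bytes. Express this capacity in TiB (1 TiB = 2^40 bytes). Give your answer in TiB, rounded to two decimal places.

12.73 TiB

14 TB = 14 × 10^12 bytes = 14,000,000,000,000 bytes
1 TiB = 2^40 bytes = 1,099,511,627,776 bytes
14,000,000,000,000 / 1,099,511,627,776 = 12.73 TiB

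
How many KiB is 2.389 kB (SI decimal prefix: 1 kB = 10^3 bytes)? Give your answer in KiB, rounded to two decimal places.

2.389 kB = 2.389 × 10^3 bytes = 2,389 bytes
1 KiB = 2^10 bytes = 1,024 bytes
2,389 / 1,024 = 2.33 KiB

2.33 KiB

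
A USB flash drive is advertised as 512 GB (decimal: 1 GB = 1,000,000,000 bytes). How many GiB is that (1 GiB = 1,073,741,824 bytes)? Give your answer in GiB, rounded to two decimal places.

476.84 GiB

512 GB × 1,000,000,000 bytes/GB = 512,000,000,000 bytes
1 GiB = 2^30 bytes = 1,073,741,824 bytes
512,000,000,000 / 1,073,741,824 = 476.84 GiB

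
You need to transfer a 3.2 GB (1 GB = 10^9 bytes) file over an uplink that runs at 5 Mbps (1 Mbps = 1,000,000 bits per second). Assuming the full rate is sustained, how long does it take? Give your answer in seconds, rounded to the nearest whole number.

5,120 seconds

3.2 GB = 3,200,000,000 bytes = 25,600,000,000 bits
5 Mbps = 5,000,000 bits/s
time = 25,600,000,000 / 5,000,000 = 5,120 s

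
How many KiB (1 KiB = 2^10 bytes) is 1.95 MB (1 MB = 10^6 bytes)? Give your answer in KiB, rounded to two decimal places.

1.95 MB × 1,000,000 bytes/MB = 1,950,000 bytes
1 KiB = 1,024 bytes
1,950,000 / 1,024 = 1,904.30 KiB

1,904.30 KiB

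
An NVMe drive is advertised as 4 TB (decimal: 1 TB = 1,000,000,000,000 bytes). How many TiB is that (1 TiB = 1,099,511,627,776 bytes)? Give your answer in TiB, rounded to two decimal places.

4 TB × 1,000,000,000,000 bytes/TB = 4,000,000,000,000 bytes
1 TiB = 1,099,511,627,776 bytes
4,000,000,000,000 / 1,099,511,627,776 = 3.64 TiB

3.64 TiB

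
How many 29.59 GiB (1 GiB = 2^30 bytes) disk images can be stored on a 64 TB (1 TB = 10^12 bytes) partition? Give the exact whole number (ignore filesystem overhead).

2,014

Capacity: 64 TB = 64,000,000,000,000 bytes
Per item: 29.59 GiB = 31,772,020,572.16 bytes
⌊64,000,000,000,000 / 31,772,020,572.16⌋ = 2,014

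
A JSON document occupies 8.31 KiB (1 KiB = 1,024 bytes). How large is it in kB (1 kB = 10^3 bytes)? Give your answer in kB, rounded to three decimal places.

8.509 kB

8.31 KiB × 1,024 bytes/KiB = 8,509.44 bytes
1 kB = 1,000 bytes
8,509.44 / 1,000 = 8.509 kB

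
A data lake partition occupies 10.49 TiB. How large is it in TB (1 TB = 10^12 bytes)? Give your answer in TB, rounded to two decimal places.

10.49 TiB = 10.49 × 2^40 bytes = 11,533,876,975,370.24 bytes
1 TB = 1,000,000,000,000 bytes
11,533,876,975,370.24 / 1,000,000,000,000 = 11.53 TB

11.53 TB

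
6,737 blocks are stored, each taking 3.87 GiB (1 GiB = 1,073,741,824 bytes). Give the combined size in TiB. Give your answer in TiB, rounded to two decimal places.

Total = 6,737 × 3.87 GiB = 26072.19 GiB
= 26072.19 × 1,073,741,824 bytes = 27,994,800,846,274.56 bytes
1 TiB = 1,099,511,627,776 bytes
27,994,800,846,274.56 / 1,099,511,627,776 = 25.46 TiB

25.46 TiB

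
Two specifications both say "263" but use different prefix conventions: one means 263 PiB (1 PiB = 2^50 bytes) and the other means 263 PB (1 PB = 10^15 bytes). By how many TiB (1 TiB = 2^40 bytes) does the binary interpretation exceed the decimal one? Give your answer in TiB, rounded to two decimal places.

263 PiB = 263 × 1,125,899,906,842,624 = 296,111,675,499,610,112 bytes
263 PB = 263 × 1,000,000,000,000,000 = 263,000,000,000,000,000 bytes
difference = 33,111,675,499,610,112 bytes
33,111,675,499,610,112 / 1,099,511,627,776 = 30,114.89 TiB

30,114.89 TiB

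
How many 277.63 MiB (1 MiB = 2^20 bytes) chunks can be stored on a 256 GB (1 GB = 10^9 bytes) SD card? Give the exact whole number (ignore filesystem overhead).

Capacity: 256 GB = 256,000,000,000 bytes
Per item: 277.63 MiB = 291,116,154.88 bytes
⌊256,000,000,000 / 291,116,154.88⌋ = 879

879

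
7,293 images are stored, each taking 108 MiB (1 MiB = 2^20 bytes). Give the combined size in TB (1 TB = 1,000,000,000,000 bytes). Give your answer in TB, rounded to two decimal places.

Total = 7,293 × 108 MiB = 787,644 MiB
= 787,644 × 1,048,576 bytes = 825,904,594,944 bytes
1 TB = 1,000,000,000,000 bytes
825,904,594,944 / 1,000,000,000,000 = 0.83 TB

0.83 TB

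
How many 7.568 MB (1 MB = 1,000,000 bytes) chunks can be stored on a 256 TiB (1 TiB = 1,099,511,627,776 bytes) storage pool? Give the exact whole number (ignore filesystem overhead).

Capacity: 256 TiB = 281,474,976,710,656 bytes
Per item: 7.568 MB = 7,568,000 bytes
⌊281,474,976,710,656 / 7,568,000⌋ = 37,192,782

37,192,782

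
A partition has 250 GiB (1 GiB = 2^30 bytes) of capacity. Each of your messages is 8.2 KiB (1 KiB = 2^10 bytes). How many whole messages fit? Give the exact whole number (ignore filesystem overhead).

31,968,780

Capacity: 250 GiB = 268,435,456,000 bytes
Per item: 8.2 KiB = 8,396.8 bytes
⌊268,435,456,000 / 8,396.8⌋ = 31,968,780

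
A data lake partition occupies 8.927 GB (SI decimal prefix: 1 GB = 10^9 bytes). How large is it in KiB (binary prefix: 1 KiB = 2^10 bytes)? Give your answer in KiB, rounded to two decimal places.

8,717,773.44 KiB

8.927 GB = 8.927 × 10^9 bytes = 8,927,000,000 bytes
1 KiB = 2^10 bytes = 1,024 bytes
8,927,000,000 / 1,024 = 8,717,773.44 KiB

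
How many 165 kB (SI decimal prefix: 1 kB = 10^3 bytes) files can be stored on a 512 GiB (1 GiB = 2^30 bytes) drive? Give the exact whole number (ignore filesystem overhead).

Capacity: 512 GiB = 549,755,813,888 bytes
Per item: 165 kB = 165,000 bytes
⌊549,755,813,888 / 165,000⌋ = 3,331,853

3,331,853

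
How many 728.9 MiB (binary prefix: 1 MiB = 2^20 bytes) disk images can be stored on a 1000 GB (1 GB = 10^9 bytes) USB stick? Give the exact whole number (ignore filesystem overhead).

1,308

Capacity: 1000 GB = 1,000,000,000,000 bytes
Per item: 728.9 MiB = 764,307,046.4 bytes
⌊1,000,000,000,000 / 764,307,046.4⌋ = 1,308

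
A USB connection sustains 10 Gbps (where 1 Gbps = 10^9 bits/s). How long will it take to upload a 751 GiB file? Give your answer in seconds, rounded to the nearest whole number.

751 GiB = 806,380,109,824 bytes = 6,451,040,878,592 bits
10 Gbps = 10,000,000,000 bits/s
time = 6,451,040,878,592 / 10,000,000,000 = 645 s

645 seconds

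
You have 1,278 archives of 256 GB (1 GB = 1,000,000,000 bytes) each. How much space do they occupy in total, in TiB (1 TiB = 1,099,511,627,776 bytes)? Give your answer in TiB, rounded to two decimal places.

Total = 1,278 × 256 GB = 327,168 GB
= 327,168 × 1,000,000,000 bytes = 327,168,000,000,000 bytes
1 TiB = 1,099,511,627,776 bytes
327,168,000,000,000 / 1,099,511,627,776 = 297.56 TiB

297.56 TiB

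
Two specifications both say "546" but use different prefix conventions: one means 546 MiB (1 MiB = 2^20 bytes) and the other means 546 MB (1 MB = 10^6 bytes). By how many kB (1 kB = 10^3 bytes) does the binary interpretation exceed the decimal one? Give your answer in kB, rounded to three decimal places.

26,522.496 kB

546 MiB = 546 × 1,048,576 = 572,522,496 bytes
546 MB = 546 × 1,000,000 = 546,000,000 bytes
difference = 26,522,496 bytes
26,522,496 / 1,000 = 26,522.496 kB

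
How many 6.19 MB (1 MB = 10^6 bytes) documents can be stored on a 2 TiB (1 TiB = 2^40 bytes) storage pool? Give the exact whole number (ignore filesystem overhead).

Capacity: 2 TiB = 2,199,023,255,552 bytes
Per item: 6.19 MB = 6,190,000 bytes
⌊2,199,023,255,552 / 6,190,000⌋ = 355,254

355,254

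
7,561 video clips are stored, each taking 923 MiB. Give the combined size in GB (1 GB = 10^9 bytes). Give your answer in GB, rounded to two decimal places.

Total = 7,561 × 923 MiB = 6,978,803 MiB
= 6,978,803 × 1,048,576 bytes = 7,317,805,334,528 bytes
1 GB = 1,000,000,000 bytes
7,317,805,334,528 / 1,000,000,000 = 7,317.81 GB

7,317.81 GB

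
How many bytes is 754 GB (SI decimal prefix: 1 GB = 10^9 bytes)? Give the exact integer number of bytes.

754,000,000,000 bytes

754 × 1,000,000,000 = 754,000,000,000 bytes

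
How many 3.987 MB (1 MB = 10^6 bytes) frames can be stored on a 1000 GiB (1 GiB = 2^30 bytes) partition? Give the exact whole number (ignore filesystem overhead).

Capacity: 1000 GiB = 1,073,741,824,000 bytes
Per item: 3.987 MB = 3,987,000 bytes
⌊1,073,741,824,000 / 3,987,000⌋ = 269,310

269,310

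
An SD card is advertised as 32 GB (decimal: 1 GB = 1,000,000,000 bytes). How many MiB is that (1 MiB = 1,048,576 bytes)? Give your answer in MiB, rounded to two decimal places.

32 GB × 1,000,000,000 bytes/GB = 32,000,000,000 bytes
1 MiB = 2^20 bytes = 1,048,576 bytes
32,000,000,000 / 1,048,576 = 30,517.58 MiB

30,517.58 MiB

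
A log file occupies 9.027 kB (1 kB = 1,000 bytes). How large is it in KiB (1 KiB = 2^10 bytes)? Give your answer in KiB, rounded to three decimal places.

8.815 KiB

9.027 kB = 9.027 × 10^3 bytes = 9,027 bytes
1 KiB = 1,024 bytes
9,027 / 1,024 = 8.815 KiB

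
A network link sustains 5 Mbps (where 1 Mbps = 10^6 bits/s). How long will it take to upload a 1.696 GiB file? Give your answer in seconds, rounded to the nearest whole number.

1.696 GiB = 1,821,066,133.504 bytes = 14,568,529,068.032 bits
5 Mbps = 5,000,000 bits/s
time = 14,568,529,068.032 / 5,000,000 = 2,914 s

2,914 seconds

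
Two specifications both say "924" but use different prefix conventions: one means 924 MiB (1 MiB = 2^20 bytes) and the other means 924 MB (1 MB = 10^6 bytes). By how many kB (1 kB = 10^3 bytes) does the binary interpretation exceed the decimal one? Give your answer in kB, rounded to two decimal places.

44,884.22 kB

924 MiB = 924 × 1,048,576 = 968,884,224 bytes
924 MB = 924 × 1,000,000 = 924,000,000 bytes
difference = 44,884,224 bytes
44,884,224 / 1,000 = 44,884.22 kB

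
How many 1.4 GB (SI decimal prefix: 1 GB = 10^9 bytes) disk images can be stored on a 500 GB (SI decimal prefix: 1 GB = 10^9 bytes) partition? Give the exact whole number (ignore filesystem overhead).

Capacity: 500 GB = 500,000,000,000 bytes
Per item: 1.4 GB = 1,400,000,000 bytes
⌊500,000,000,000 / 1,400,000,000⌋ = 357

357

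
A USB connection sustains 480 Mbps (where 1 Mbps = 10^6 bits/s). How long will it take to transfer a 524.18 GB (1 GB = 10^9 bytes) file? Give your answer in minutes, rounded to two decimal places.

145.61 minutes

524.18 GB = 524,180,000,000 bytes = 4,193,440,000,000 bits
480 Mbps = 480,000,000 bits/s
time = 4,193,440,000,000 / 480,000,000 = 8,736.333 s
8,736.333 s / 60 = 145.61 minutes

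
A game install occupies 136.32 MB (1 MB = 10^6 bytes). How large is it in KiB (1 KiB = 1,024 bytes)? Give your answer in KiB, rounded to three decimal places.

136.32 MB × 1,000,000 bytes/MB = 136,320,000 bytes
1 KiB = 1,024 bytes
136,320,000 / 1,024 = 133,125.000 KiB

133,125.000 KiB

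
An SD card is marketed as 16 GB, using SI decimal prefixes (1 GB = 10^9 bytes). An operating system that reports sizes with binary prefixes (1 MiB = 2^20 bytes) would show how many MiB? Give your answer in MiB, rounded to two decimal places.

15,258.79 MiB

16 GB = 16 × 10^9 bytes = 16,000,000,000 bytes
1 MiB = 2^20 bytes = 1,048,576 bytes
16,000,000,000 / 1,048,576 = 15,258.79 MiB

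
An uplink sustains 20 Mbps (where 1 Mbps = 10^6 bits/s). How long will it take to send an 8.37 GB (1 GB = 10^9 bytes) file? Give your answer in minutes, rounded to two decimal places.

8.37 GB = 8,370,000,000 bytes = 66,960,000,000 bits
20 Mbps = 20,000,000 bits/s
time = 66,960,000,000 / 20,000,000 = 3,348.000 s
3,348.000 s / 60 = 55.80 minutes

55.80 minutes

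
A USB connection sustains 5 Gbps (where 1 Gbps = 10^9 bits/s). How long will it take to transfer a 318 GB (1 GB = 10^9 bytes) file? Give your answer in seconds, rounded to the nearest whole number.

318 GB = 318,000,000,000 bytes = 2,544,000,000,000 bits
5 Gbps = 5,000,000,000 bits/s
time = 2,544,000,000,000 / 5,000,000,000 = 509 s

509 seconds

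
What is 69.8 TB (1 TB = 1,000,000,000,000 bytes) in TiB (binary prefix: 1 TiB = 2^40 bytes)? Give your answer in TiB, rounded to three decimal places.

63.483 TiB

69.8 TB = 69.8 × 10^12 bytes = 69,800,000,000,000 bytes
1 TiB = 2^40 bytes = 1,099,511,627,776 bytes
69,800,000,000,000 / 1,099,511,627,776 = 63.483 TiB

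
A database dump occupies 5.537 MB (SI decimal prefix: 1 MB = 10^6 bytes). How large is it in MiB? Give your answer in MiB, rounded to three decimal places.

5.537 MB × 1,000,000 bytes/MB = 5,537,000 bytes
1 MiB = 2^20 bytes = 1,048,576 bytes
5,537,000 / 1,048,576 = 5.280 MiB

5.280 MiB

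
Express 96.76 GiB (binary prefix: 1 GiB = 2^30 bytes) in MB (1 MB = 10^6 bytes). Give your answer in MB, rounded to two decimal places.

96.76 GiB × 1,073,741,824 bytes/GiB = 103,895,258,890.24 bytes
1 MB = 10^6 bytes = 1,000,000 bytes
103,895,258,890.24 / 1,000,000 = 103,895.26 MB

103,895.26 MB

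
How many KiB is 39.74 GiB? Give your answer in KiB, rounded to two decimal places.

39.74 GiB × 1,073,741,824 bytes/GiB = 42,670,500,085.76 bytes
1 KiB = 1,024 bytes
42,670,500,085.76 / 1,024 = 41,670,410.24 KiB

41,670,410.24 KiB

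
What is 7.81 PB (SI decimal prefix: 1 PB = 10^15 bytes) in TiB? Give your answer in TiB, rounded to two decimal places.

7,103.15 TiB

7.81 PB = 7.81 × 10^15 bytes = 7,810,000,000,000,000 bytes
1 TiB = 1,099,511,627,776 bytes
7,810,000,000,000,000 / 1,099,511,627,776 = 7,103.15 TiB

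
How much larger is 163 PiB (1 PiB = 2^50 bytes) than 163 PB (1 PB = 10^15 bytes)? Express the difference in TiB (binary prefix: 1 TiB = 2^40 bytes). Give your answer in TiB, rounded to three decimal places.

163 PiB = 163 × 1,125,899,906,842,624 = 183,521,684,815,347,712 bytes
163 PB = 163 × 1,000,000,000,000,000 = 163,000,000,000,000,000 bytes
difference = 20,521,684,815,347,712 bytes
20,521,684,815,347,712 / 1,099,511,627,776 = 18,664.364 TiB

18,664.364 TiB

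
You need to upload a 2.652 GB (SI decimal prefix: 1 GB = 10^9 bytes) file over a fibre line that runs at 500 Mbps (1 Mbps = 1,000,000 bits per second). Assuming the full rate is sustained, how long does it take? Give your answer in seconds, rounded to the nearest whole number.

2.652 GB = 2,652,000,000 bytes = 21,216,000,000 bits
500 Mbps = 500,000,000 bits/s
time = 21,216,000,000 / 500,000,000 = 42 s

42 seconds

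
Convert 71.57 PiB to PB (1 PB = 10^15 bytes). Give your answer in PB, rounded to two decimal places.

80.58 PB

71.57 PiB = 71.57 × 2^50 bytes = 80,580,656,332,726,599.68 bytes
1 PB = 10^15 bytes = 1,000,000,000,000,000 bytes
80,580,656,332,726,599.68 / 1,000,000,000,000,000 = 80.58 PB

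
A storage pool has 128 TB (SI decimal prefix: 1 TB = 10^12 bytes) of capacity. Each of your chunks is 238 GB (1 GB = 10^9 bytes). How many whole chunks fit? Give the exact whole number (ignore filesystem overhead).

537

Capacity: 128 TB = 128,000,000,000,000 bytes
Per item: 238 GB = 238,000,000,000 bytes
⌊128,000,000,000,000 / 238,000,000,000⌋ = 537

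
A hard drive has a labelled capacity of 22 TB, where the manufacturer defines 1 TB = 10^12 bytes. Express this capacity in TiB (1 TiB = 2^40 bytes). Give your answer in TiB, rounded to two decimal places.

20.01 TiB

22 TB = 22 × 10^12 bytes = 22,000,000,000,000 bytes
1 TiB = 1,099,511,627,776 bytes
22,000,000,000,000 / 1,099,511,627,776 = 20.01 TiB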